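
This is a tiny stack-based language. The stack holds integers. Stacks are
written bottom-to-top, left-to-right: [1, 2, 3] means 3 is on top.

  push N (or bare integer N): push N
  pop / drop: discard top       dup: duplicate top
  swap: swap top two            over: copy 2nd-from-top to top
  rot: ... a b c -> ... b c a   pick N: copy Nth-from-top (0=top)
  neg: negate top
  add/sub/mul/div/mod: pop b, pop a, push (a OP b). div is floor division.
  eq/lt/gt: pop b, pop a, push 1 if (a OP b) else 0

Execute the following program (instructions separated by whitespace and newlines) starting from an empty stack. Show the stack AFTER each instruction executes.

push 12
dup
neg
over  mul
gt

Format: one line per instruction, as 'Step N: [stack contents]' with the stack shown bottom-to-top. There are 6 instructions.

Step 1: [12]
Step 2: [12, 12]
Step 3: [12, -12]
Step 4: [12, -12, 12]
Step 5: [12, -144]
Step 6: [1]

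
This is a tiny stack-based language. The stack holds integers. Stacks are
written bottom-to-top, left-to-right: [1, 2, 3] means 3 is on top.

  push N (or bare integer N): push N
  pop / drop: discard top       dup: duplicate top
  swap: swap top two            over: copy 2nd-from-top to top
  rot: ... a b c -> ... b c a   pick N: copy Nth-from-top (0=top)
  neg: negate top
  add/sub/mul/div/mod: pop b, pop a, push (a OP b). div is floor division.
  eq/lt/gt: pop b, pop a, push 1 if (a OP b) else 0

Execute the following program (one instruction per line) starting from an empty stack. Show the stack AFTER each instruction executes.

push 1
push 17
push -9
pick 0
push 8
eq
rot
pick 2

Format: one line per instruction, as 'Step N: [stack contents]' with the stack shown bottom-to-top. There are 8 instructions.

Step 1: [1]
Step 2: [1, 17]
Step 3: [1, 17, -9]
Step 4: [1, 17, -9, -9]
Step 5: [1, 17, -9, -9, 8]
Step 6: [1, 17, -9, 0]
Step 7: [1, -9, 0, 17]
Step 8: [1, -9, 0, 17, -9]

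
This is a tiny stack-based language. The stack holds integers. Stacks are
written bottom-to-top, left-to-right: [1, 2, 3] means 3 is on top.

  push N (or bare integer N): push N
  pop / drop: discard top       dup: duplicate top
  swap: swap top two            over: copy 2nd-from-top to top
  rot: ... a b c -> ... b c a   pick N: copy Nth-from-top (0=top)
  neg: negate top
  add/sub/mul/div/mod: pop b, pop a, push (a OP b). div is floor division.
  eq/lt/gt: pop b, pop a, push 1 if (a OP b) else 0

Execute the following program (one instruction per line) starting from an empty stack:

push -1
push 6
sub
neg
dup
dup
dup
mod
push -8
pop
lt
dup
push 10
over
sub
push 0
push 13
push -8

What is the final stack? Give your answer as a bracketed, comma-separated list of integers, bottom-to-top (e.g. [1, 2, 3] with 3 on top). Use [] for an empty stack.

After 'push -1': [-1]
After 'push 6': [-1, 6]
After 'sub': [-7]
After 'neg': [7]
After 'dup': [7, 7]
After 'dup': [7, 7, 7]
After 'dup': [7, 7, 7, 7]
After 'mod': [7, 7, 0]
After 'push -8': [7, 7, 0, -8]
After 'pop': [7, 7, 0]
After 'lt': [7, 0]
After 'dup': [7, 0, 0]
After 'push 10': [7, 0, 0, 10]
After 'over': [7, 0, 0, 10, 0]
After 'sub': [7, 0, 0, 10]
After 'push 0': [7, 0, 0, 10, 0]
After 'push 13': [7, 0, 0, 10, 0, 13]
After 'push -8': [7, 0, 0, 10, 0, 13, -8]

Answer: [7, 0, 0, 10, 0, 13, -8]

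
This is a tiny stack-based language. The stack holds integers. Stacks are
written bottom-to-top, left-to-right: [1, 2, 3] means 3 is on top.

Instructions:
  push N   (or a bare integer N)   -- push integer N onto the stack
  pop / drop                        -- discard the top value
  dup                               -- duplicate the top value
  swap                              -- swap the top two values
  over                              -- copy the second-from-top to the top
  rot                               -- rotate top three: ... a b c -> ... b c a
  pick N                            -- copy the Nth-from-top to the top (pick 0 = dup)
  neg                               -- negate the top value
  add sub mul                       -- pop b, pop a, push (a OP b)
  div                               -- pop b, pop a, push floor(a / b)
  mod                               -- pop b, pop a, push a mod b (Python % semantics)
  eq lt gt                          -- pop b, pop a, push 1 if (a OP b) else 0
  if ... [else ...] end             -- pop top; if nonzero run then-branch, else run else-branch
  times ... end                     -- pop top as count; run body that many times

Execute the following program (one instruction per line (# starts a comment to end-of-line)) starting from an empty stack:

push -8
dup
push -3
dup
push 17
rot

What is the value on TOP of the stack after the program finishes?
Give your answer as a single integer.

After 'push -8': [-8]
After 'dup': [-8, -8]
After 'push -3': [-8, -8, -3]
After 'dup': [-8, -8, -3, -3]
After 'push 17': [-8, -8, -3, -3, 17]
After 'rot': [-8, -8, -3, 17, -3]

Answer: -3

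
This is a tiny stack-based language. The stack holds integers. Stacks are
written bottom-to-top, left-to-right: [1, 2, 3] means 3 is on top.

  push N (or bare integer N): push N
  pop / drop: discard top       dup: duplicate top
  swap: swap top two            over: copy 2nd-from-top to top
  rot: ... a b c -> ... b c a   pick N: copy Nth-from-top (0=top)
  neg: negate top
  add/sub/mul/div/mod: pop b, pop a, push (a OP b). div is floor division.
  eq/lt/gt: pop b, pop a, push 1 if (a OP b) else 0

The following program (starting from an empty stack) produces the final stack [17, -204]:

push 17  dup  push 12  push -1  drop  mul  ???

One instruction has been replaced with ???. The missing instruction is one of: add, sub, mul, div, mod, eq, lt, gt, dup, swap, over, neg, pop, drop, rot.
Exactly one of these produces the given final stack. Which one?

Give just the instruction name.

Stack before ???: [17, 204]
Stack after ???:  [17, -204]
The instruction that transforms [17, 204] -> [17, -204] is: neg

Answer: neg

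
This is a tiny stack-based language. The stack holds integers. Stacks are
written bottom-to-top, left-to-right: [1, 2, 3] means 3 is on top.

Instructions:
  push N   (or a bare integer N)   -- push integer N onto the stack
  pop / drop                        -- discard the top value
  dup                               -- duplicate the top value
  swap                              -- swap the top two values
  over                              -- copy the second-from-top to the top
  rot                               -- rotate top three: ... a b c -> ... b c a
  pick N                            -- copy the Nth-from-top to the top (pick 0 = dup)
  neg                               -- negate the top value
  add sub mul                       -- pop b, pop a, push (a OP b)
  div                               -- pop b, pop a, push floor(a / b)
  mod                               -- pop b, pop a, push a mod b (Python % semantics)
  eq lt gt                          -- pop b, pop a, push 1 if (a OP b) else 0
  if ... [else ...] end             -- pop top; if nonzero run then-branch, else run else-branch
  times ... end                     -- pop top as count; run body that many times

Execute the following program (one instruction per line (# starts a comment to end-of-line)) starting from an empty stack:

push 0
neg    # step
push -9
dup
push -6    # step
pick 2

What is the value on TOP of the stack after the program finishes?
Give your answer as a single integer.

After 'push 0': [0]
After 'neg': [0]
After 'push -9': [0, -9]
After 'dup': [0, -9, -9]
After 'push -6': [0, -9, -9, -6]
After 'pick 2': [0, -9, -9, -6, -9]

Answer: -9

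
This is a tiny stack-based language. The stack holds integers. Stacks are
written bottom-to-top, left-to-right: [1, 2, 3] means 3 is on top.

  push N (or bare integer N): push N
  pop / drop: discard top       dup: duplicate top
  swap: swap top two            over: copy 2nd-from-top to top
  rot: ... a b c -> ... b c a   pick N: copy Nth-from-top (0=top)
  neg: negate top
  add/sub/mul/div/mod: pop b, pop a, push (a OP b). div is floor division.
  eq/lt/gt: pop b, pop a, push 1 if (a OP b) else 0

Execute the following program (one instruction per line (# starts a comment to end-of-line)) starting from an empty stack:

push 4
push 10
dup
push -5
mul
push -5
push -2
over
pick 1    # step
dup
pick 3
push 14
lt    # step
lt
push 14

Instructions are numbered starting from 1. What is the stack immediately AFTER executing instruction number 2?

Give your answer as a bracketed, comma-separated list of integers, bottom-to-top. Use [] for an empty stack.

Step 1 ('push 4'): [4]
Step 2 ('push 10'): [4, 10]

Answer: [4, 10]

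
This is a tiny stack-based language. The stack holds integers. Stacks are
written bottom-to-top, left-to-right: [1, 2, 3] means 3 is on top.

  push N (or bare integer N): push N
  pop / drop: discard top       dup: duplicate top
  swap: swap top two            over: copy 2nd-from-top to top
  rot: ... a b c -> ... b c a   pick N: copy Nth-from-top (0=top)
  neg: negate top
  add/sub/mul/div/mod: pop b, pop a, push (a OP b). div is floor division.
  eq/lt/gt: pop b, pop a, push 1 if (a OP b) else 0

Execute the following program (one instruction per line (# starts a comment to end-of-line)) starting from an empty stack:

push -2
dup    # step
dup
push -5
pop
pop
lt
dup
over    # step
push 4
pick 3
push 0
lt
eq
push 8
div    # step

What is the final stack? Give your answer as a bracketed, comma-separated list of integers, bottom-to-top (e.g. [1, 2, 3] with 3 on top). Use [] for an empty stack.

After 'push -2': [-2]
After 'dup': [-2, -2]
After 'dup': [-2, -2, -2]
After 'push -5': [-2, -2, -2, -5]
After 'pop': [-2, -2, -2]
After 'pop': [-2, -2]
After 'lt': [0]
After 'dup': [0, 0]
After 'over': [0, 0, 0]
After 'push 4': [0, 0, 0, 4]
After 'pick 3': [0, 0, 0, 4, 0]
After 'push 0': [0, 0, 0, 4, 0, 0]
After 'lt': [0, 0, 0, 4, 0]
After 'eq': [0, 0, 0, 0]
After 'push 8': [0, 0, 0, 0, 8]
After 'div': [0, 0, 0, 0]

Answer: [0, 0, 0, 0]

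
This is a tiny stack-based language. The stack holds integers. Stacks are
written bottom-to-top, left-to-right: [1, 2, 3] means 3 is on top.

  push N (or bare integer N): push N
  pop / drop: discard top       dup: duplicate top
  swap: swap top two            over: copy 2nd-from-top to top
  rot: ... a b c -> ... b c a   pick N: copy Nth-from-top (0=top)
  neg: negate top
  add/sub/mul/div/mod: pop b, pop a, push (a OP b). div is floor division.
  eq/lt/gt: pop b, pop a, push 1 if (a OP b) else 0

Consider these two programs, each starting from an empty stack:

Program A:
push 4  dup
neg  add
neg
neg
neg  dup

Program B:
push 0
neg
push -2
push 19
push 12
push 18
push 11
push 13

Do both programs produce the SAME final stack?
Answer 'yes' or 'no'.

Answer: no

Derivation:
Program A trace:
  After 'push 4': [4]
  After 'dup': [4, 4]
  After 'neg': [4, -4]
  After 'add': [0]
  After 'neg': [0]
  After 'neg': [0]
  After 'neg': [0]
  After 'dup': [0, 0]
Program A final stack: [0, 0]

Program B trace:
  After 'push 0': [0]
  After 'neg': [0]
  After 'push -2': [0, -2]
  After 'push 19': [0, -2, 19]
  After 'push 12': [0, -2, 19, 12]
  After 'push 18': [0, -2, 19, 12, 18]
  After 'push 11': [0, -2, 19, 12, 18, 11]
  After 'push 13': [0, -2, 19, 12, 18, 11, 13]
Program B final stack: [0, -2, 19, 12, 18, 11, 13]
Same: no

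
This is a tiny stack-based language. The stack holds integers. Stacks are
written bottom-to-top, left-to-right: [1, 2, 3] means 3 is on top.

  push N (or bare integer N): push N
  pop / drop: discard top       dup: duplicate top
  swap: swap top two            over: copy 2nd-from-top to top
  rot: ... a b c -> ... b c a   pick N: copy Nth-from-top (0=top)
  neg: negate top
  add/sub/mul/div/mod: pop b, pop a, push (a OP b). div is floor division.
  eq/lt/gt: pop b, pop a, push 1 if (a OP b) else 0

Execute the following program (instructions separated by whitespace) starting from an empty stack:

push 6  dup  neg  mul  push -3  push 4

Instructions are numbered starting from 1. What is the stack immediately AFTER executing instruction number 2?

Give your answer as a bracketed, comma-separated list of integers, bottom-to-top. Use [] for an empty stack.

Answer: [6, 6]

Derivation:
Step 1 ('push 6'): [6]
Step 2 ('dup'): [6, 6]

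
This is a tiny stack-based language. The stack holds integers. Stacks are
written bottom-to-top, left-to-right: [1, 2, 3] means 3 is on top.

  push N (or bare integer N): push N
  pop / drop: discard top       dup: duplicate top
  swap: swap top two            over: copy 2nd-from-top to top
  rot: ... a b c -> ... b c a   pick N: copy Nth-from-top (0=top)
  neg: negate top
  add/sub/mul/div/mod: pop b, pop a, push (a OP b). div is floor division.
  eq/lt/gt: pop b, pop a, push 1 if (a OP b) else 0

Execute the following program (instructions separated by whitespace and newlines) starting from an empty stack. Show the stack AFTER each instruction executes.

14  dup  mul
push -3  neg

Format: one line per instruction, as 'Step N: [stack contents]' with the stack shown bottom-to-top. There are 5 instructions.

Step 1: [14]
Step 2: [14, 14]
Step 3: [196]
Step 4: [196, -3]
Step 5: [196, 3]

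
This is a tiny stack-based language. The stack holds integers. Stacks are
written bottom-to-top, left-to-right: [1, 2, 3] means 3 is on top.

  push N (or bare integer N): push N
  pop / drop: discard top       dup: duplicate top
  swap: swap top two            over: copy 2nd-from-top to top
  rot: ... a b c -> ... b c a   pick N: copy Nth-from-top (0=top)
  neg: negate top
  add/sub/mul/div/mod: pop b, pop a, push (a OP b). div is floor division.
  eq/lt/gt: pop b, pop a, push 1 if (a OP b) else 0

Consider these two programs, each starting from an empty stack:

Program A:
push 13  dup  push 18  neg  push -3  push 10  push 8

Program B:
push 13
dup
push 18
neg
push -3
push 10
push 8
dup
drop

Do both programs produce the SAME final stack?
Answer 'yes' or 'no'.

Program A trace:
  After 'push 13': [13]
  After 'dup': [13, 13]
  After 'push 18': [13, 13, 18]
  After 'neg': [13, 13, -18]
  After 'push -3': [13, 13, -18, -3]
  After 'push 10': [13, 13, -18, -3, 10]
  After 'push 8': [13, 13, -18, -3, 10, 8]
Program A final stack: [13, 13, -18, -3, 10, 8]

Program B trace:
  After 'push 13': [13]
  After 'dup': [13, 13]
  After 'push 18': [13, 13, 18]
  After 'neg': [13, 13, -18]
  After 'push -3': [13, 13, -18, -3]
  After 'push 10': [13, 13, -18, -3, 10]
  After 'push 8': [13, 13, -18, -3, 10, 8]
  After 'dup': [13, 13, -18, -3, 10, 8, 8]
  After 'drop': [13, 13, -18, -3, 10, 8]
Program B final stack: [13, 13, -18, -3, 10, 8]
Same: yes

Answer: yes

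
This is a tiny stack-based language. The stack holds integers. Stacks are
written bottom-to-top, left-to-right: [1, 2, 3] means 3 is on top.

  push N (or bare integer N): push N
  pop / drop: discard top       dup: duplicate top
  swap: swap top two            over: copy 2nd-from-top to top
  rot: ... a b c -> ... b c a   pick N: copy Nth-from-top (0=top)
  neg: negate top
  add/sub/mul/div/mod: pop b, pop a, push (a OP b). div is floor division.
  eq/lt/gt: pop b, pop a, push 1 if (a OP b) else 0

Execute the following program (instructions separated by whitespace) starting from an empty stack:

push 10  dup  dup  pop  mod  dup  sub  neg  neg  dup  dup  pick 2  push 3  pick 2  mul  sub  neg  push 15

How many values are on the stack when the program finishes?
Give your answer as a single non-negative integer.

Answer: 5

Derivation:
After 'push 10': stack = [10] (depth 1)
After 'dup': stack = [10, 10] (depth 2)
After 'dup': stack = [10, 10, 10] (depth 3)
After 'pop': stack = [10, 10] (depth 2)
After 'mod': stack = [0] (depth 1)
After 'dup': stack = [0, 0] (depth 2)
After 'sub': stack = [0] (depth 1)
After 'neg': stack = [0] (depth 1)
After 'neg': stack = [0] (depth 1)
After 'dup': stack = [0, 0] (depth 2)
After 'dup': stack = [0, 0, 0] (depth 3)
After 'pick 2': stack = [0, 0, 0, 0] (depth 4)
After 'push 3': stack = [0, 0, 0, 0, 3] (depth 5)
After 'pick 2': stack = [0, 0, 0, 0, 3, 0] (depth 6)
After 'mul': stack = [0, 0, 0, 0, 0] (depth 5)
After 'sub': stack = [0, 0, 0, 0] (depth 4)
After 'neg': stack = [0, 0, 0, 0] (depth 4)
After 'push 15': stack = [0, 0, 0, 0, 15] (depth 5)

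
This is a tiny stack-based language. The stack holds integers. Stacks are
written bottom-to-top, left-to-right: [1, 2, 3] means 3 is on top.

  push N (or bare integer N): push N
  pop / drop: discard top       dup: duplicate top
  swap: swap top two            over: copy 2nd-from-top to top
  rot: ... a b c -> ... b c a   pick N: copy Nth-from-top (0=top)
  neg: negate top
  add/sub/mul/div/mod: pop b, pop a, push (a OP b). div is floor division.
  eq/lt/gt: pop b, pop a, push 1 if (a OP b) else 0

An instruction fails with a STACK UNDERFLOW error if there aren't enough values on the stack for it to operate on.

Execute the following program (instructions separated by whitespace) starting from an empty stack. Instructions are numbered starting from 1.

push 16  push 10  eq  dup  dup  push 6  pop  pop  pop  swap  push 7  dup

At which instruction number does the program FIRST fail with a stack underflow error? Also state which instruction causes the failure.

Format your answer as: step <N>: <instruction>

Answer: step 10: swap

Derivation:
Step 1 ('push 16'): stack = [16], depth = 1
Step 2 ('push 10'): stack = [16, 10], depth = 2
Step 3 ('eq'): stack = [0], depth = 1
Step 4 ('dup'): stack = [0, 0], depth = 2
Step 5 ('dup'): stack = [0, 0, 0], depth = 3
Step 6 ('push 6'): stack = [0, 0, 0, 6], depth = 4
Step 7 ('pop'): stack = [0, 0, 0], depth = 3
Step 8 ('pop'): stack = [0, 0], depth = 2
Step 9 ('pop'): stack = [0], depth = 1
Step 10 ('swap'): needs 2 value(s) but depth is 1 — STACK UNDERFLOW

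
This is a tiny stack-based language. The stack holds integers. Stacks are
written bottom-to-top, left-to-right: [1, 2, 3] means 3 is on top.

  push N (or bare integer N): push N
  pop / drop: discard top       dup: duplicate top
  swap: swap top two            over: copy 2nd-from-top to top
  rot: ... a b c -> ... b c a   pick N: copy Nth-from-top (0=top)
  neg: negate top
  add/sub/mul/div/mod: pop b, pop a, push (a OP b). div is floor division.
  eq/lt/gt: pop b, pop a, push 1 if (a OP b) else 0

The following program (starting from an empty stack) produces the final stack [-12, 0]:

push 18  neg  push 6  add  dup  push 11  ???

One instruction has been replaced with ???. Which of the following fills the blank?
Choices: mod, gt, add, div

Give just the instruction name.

Stack before ???: [-12, -12, 11]
Stack after ???:  [-12, 0]
Checking each choice:
  mod: produces [-12, 10]
  gt: MATCH
  add: produces [-12, -1]
  div: produces [-12, -2]


Answer: gt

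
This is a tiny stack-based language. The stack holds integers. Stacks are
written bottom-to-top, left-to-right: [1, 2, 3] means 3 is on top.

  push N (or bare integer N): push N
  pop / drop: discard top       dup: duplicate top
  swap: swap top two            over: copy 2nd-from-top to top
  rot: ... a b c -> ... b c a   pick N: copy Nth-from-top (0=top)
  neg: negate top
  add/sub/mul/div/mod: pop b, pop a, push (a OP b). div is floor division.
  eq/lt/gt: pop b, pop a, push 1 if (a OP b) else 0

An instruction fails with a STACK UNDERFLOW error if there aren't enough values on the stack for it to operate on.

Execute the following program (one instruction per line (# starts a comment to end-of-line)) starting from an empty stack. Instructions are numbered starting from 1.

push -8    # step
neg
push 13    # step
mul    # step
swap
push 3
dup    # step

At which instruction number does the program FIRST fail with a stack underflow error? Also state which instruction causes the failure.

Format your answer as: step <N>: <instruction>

Step 1 ('push -8'): stack = [-8], depth = 1
Step 2 ('neg'): stack = [8], depth = 1
Step 3 ('push 13'): stack = [8, 13], depth = 2
Step 4 ('mul'): stack = [104], depth = 1
Step 5 ('swap'): needs 2 value(s) but depth is 1 — STACK UNDERFLOW

Answer: step 5: swap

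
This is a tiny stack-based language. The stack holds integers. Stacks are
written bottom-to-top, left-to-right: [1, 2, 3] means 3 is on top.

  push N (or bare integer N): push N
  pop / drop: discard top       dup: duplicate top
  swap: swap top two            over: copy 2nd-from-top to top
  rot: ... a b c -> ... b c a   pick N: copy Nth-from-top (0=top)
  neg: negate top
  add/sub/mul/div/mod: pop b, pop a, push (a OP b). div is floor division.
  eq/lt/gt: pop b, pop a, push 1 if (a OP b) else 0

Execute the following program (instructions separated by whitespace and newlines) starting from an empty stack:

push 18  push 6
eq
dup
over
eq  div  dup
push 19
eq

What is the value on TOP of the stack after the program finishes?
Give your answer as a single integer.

After 'push 18': [18]
After 'push 6': [18, 6]
After 'eq': [0]
After 'dup': [0, 0]
After 'over': [0, 0, 0]
After 'eq': [0, 1]
After 'div': [0]
After 'dup': [0, 0]
After 'push 19': [0, 0, 19]
After 'eq': [0, 0]

Answer: 0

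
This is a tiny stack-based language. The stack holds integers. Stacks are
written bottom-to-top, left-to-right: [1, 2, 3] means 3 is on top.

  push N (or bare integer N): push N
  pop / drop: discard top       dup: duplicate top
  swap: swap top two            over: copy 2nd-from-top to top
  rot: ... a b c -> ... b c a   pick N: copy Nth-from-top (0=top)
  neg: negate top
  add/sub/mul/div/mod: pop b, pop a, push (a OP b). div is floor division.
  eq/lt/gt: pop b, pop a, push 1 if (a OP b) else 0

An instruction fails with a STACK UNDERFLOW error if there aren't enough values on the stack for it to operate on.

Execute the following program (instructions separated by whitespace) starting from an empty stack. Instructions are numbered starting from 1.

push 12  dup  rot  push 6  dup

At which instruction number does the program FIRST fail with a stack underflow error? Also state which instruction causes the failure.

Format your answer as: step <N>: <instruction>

Step 1 ('push 12'): stack = [12], depth = 1
Step 2 ('dup'): stack = [12, 12], depth = 2
Step 3 ('rot'): needs 3 value(s) but depth is 2 — STACK UNDERFLOW

Answer: step 3: rot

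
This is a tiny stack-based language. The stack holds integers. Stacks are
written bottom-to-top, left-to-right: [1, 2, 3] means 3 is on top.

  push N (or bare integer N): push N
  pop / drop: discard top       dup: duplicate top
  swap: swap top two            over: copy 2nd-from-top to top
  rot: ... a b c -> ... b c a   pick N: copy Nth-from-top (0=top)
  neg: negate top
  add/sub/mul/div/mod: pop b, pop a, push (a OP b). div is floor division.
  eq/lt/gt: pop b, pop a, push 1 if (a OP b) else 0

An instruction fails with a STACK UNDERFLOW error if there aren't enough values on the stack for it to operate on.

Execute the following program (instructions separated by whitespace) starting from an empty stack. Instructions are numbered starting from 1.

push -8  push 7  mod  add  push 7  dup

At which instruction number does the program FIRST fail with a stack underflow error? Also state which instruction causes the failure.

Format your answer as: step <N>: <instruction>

Answer: step 4: add

Derivation:
Step 1 ('push -8'): stack = [-8], depth = 1
Step 2 ('push 7'): stack = [-8, 7], depth = 2
Step 3 ('mod'): stack = [6], depth = 1
Step 4 ('add'): needs 2 value(s) but depth is 1 — STACK UNDERFLOW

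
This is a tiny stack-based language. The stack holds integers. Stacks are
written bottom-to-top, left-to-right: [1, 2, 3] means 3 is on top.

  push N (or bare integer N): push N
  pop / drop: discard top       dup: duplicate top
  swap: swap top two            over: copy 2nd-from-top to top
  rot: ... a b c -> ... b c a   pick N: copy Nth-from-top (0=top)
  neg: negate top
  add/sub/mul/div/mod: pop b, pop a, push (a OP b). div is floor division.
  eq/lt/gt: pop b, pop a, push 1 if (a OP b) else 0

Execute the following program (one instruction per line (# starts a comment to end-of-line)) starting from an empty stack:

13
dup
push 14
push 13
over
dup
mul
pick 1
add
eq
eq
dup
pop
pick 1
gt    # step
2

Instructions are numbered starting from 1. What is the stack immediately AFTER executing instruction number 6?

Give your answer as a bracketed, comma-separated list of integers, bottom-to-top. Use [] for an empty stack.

Answer: [13, 13, 14, 13, 14, 14]

Derivation:
Step 1 ('13'): [13]
Step 2 ('dup'): [13, 13]
Step 3 ('push 14'): [13, 13, 14]
Step 4 ('push 13'): [13, 13, 14, 13]
Step 5 ('over'): [13, 13, 14, 13, 14]
Step 6 ('dup'): [13, 13, 14, 13, 14, 14]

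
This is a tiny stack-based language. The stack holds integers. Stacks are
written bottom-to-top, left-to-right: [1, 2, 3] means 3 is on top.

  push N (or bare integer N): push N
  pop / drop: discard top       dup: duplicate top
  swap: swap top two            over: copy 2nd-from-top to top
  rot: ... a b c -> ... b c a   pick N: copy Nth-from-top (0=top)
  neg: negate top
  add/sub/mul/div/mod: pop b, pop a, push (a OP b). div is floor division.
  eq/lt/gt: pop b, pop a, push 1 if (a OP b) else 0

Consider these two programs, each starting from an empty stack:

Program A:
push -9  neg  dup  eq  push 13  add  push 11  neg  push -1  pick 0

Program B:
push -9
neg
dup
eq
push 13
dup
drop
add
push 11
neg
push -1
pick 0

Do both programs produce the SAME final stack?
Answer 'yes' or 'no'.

Answer: yes

Derivation:
Program A trace:
  After 'push -9': [-9]
  After 'neg': [9]
  After 'dup': [9, 9]
  After 'eq': [1]
  After 'push 13': [1, 13]
  After 'add': [14]
  After 'push 11': [14, 11]
  After 'neg': [14, -11]
  After 'push -1': [14, -11, -1]
  After 'pick 0': [14, -11, -1, -1]
Program A final stack: [14, -11, -1, -1]

Program B trace:
  After 'push -9': [-9]
  After 'neg': [9]
  After 'dup': [9, 9]
  After 'eq': [1]
  After 'push 13': [1, 13]
  After 'dup': [1, 13, 13]
  After 'drop': [1, 13]
  After 'add': [14]
  After 'push 11': [14, 11]
  After 'neg': [14, -11]
  After 'push -1': [14, -11, -1]
  After 'pick 0': [14, -11, -1, -1]
Program B final stack: [14, -11, -1, -1]
Same: yes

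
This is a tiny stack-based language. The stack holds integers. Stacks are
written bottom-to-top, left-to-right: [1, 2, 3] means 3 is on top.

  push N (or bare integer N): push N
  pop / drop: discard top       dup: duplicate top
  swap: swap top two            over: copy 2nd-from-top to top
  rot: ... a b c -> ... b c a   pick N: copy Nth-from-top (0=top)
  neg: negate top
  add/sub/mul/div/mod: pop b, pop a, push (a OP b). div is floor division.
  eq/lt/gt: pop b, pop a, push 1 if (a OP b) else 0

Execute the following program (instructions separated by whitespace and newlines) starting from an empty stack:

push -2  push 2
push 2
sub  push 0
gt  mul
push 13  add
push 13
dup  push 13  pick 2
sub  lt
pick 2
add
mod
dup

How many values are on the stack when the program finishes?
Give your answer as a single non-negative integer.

Answer: 3

Derivation:
After 'push -2': stack = [-2] (depth 1)
After 'push 2': stack = [-2, 2] (depth 2)
After 'push 2': stack = [-2, 2, 2] (depth 3)
After 'sub': stack = [-2, 0] (depth 2)
After 'push 0': stack = [-2, 0, 0] (depth 3)
After 'gt': stack = [-2, 0] (depth 2)
After 'mul': stack = [0] (depth 1)
After 'push 13': stack = [0, 13] (depth 2)
After 'add': stack = [13] (depth 1)
After 'push 13': stack = [13, 13] (depth 2)
After 'dup': stack = [13, 13, 13] (depth 3)
After 'push 13': stack = [13, 13, 13, 13] (depth 4)
After 'pick 2': stack = [13, 13, 13, 13, 13] (depth 5)
After 'sub': stack = [13, 13, 13, 0] (depth 4)
After 'lt': stack = [13, 13, 0] (depth 3)
After 'pick 2': stack = [13, 13, 0, 13] (depth 4)
After 'add': stack = [13, 13, 13] (depth 3)
After 'mod': stack = [13, 0] (depth 2)
After 'dup': stack = [13, 0, 0] (depth 3)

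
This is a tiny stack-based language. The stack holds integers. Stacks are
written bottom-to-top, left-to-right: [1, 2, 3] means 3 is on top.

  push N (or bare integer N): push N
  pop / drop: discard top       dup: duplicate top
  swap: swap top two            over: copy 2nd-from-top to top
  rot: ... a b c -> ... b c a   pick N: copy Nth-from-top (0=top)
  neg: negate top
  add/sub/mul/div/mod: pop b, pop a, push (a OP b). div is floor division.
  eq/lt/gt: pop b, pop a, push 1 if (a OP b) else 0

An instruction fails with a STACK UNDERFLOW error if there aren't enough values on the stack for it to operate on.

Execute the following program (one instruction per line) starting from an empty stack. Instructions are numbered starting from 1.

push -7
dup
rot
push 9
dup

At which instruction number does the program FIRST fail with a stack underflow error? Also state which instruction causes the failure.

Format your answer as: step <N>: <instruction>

Answer: step 3: rot

Derivation:
Step 1 ('push -7'): stack = [-7], depth = 1
Step 2 ('dup'): stack = [-7, -7], depth = 2
Step 3 ('rot'): needs 3 value(s) but depth is 2 — STACK UNDERFLOW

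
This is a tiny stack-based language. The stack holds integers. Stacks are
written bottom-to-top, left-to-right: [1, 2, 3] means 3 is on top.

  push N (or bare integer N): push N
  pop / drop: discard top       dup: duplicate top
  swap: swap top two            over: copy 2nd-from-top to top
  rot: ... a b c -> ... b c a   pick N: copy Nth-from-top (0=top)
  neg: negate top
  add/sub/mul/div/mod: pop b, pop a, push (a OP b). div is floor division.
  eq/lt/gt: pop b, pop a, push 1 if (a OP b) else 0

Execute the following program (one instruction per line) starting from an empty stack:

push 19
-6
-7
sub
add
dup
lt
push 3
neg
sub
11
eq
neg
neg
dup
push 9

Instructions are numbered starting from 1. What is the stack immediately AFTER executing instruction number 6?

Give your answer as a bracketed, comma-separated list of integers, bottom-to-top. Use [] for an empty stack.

Step 1 ('push 19'): [19]
Step 2 ('-6'): [19, -6]
Step 3 ('-7'): [19, -6, -7]
Step 4 ('sub'): [19, 1]
Step 5 ('add'): [20]
Step 6 ('dup'): [20, 20]

Answer: [20, 20]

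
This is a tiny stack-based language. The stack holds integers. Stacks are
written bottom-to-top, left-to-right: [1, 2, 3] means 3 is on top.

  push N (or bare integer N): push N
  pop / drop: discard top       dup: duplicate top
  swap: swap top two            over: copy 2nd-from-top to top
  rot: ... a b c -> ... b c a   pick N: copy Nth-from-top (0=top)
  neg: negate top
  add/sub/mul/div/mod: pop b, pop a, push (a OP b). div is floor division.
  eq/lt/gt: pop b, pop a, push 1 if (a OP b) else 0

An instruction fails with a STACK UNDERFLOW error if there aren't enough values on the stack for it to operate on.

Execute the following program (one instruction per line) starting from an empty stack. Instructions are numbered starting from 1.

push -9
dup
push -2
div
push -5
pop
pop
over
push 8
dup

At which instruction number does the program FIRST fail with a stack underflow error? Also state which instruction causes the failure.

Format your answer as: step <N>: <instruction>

Answer: step 8: over

Derivation:
Step 1 ('push -9'): stack = [-9], depth = 1
Step 2 ('dup'): stack = [-9, -9], depth = 2
Step 3 ('push -2'): stack = [-9, -9, -2], depth = 3
Step 4 ('div'): stack = [-9, 4], depth = 2
Step 5 ('push -5'): stack = [-9, 4, -5], depth = 3
Step 6 ('pop'): stack = [-9, 4], depth = 2
Step 7 ('pop'): stack = [-9], depth = 1
Step 8 ('over'): needs 2 value(s) but depth is 1 — STACK UNDERFLOW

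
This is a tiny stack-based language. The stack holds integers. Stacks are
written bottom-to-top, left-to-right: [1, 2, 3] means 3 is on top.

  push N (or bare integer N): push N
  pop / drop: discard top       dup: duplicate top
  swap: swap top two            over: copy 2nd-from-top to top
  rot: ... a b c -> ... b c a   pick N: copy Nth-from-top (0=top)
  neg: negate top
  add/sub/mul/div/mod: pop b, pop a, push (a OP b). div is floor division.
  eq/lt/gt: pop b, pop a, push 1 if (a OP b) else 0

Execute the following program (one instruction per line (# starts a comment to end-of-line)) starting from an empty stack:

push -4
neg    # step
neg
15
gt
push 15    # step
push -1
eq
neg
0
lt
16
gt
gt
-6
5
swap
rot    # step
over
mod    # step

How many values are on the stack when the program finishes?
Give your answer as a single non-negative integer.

Answer: 3

Derivation:
After 'push -4': stack = [-4] (depth 1)
After 'neg': stack = [4] (depth 1)
After 'neg': stack = [-4] (depth 1)
After 'push 15': stack = [-4, 15] (depth 2)
After 'gt': stack = [0] (depth 1)
After 'push 15': stack = [0, 15] (depth 2)
After 'push -1': stack = [0, 15, -1] (depth 3)
After 'eq': stack = [0, 0] (depth 2)
After 'neg': stack = [0, 0] (depth 2)
After 'push 0': stack = [0, 0, 0] (depth 3)
After 'lt': stack = [0, 0] (depth 2)
After 'push 16': stack = [0, 0, 16] (depth 3)
After 'gt': stack = [0, 0] (depth 2)
After 'gt': stack = [0] (depth 1)
After 'push -6': stack = [0, -6] (depth 2)
After 'push 5': stack = [0, -6, 5] (depth 3)
After 'swap': stack = [0, 5, -6] (depth 3)
After 'rot': stack = [5, -6, 0] (depth 3)
After 'over': stack = [5, -6, 0, -6] (depth 4)
After 'mod': stack = [5, -6, 0] (depth 3)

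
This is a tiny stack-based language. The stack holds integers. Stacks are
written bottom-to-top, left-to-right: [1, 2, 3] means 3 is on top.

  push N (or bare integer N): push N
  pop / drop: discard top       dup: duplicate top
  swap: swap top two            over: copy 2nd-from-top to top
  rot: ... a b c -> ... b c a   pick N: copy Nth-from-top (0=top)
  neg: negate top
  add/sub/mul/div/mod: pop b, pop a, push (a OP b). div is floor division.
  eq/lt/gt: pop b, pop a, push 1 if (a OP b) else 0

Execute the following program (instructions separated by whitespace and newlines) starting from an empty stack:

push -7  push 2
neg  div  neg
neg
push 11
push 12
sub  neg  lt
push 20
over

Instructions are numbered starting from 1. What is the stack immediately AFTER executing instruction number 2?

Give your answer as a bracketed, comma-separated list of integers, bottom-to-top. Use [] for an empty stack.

Step 1 ('push -7'): [-7]
Step 2 ('push 2'): [-7, 2]

Answer: [-7, 2]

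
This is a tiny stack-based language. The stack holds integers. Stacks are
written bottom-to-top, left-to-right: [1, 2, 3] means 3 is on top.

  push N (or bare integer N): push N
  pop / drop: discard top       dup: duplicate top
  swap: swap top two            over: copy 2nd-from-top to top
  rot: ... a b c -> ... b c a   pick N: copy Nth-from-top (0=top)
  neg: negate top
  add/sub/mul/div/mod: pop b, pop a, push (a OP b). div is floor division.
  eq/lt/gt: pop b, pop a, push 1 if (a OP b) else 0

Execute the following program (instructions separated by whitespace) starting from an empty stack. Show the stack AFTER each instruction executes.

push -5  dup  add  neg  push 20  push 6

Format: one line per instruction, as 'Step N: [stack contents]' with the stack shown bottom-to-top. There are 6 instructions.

Step 1: [-5]
Step 2: [-5, -5]
Step 3: [-10]
Step 4: [10]
Step 5: [10, 20]
Step 6: [10, 20, 6]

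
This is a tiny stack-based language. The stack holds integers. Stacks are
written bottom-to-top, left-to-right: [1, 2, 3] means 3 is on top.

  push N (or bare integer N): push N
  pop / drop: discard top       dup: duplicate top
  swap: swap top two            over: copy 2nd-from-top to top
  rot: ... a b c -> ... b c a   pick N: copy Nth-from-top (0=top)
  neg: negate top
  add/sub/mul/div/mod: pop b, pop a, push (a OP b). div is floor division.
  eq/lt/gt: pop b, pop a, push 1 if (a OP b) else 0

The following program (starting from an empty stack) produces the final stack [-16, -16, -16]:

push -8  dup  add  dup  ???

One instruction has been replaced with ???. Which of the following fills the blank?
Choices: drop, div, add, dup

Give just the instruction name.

Answer: dup

Derivation:
Stack before ???: [-16, -16]
Stack after ???:  [-16, -16, -16]
Checking each choice:
  drop: produces [-16]
  div: produces [1]
  add: produces [-32]
  dup: MATCH


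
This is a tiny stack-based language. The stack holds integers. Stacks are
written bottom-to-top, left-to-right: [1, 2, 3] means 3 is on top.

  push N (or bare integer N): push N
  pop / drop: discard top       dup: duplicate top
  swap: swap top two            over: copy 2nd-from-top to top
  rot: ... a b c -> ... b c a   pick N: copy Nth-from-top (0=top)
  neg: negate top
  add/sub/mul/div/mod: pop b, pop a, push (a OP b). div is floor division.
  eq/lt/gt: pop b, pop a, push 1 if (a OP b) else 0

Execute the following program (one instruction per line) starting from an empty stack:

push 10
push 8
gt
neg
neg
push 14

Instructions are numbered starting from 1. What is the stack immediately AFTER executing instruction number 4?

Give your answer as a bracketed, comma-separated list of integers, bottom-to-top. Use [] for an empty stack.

Answer: [-1]

Derivation:
Step 1 ('push 10'): [10]
Step 2 ('push 8'): [10, 8]
Step 3 ('gt'): [1]
Step 4 ('neg'): [-1]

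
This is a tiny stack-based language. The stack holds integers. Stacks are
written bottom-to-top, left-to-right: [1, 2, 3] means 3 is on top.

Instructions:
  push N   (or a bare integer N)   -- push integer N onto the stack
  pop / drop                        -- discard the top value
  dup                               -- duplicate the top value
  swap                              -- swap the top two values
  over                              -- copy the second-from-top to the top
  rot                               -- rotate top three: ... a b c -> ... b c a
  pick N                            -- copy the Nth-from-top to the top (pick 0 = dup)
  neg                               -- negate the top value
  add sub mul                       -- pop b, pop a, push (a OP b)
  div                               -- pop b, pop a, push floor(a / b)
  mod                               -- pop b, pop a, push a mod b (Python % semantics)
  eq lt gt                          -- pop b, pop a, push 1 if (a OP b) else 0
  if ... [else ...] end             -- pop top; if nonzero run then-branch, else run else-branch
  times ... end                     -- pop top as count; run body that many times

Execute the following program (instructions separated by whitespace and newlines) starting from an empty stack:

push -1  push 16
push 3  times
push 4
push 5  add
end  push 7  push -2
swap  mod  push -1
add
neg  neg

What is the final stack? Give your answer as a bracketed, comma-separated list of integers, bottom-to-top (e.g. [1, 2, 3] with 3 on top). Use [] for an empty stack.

After 'push -1': [-1]
After 'push 16': [-1, 16]
After 'push 3': [-1, 16, 3]
After 'times': [-1, 16]
After 'push 4': [-1, 16, 4]
After 'push 5': [-1, 16, 4, 5]
After 'add': [-1, 16, 9]
After 'push 4': [-1, 16, 9, 4]
After 'push 5': [-1, 16, 9, 4, 5]
After 'add': [-1, 16, 9, 9]
After 'push 4': [-1, 16, 9, 9, 4]
After 'push 5': [-1, 16, 9, 9, 4, 5]
After 'add': [-1, 16, 9, 9, 9]
After 'push 7': [-1, 16, 9, 9, 9, 7]
After 'push -2': [-1, 16, 9, 9, 9, 7, -2]
After 'swap': [-1, 16, 9, 9, 9, -2, 7]
After 'mod': [-1, 16, 9, 9, 9, 5]
After 'push -1': [-1, 16, 9, 9, 9, 5, -1]
After 'add': [-1, 16, 9, 9, 9, 4]
After 'neg': [-1, 16, 9, 9, 9, -4]
After 'neg': [-1, 16, 9, 9, 9, 4]

Answer: [-1, 16, 9, 9, 9, 4]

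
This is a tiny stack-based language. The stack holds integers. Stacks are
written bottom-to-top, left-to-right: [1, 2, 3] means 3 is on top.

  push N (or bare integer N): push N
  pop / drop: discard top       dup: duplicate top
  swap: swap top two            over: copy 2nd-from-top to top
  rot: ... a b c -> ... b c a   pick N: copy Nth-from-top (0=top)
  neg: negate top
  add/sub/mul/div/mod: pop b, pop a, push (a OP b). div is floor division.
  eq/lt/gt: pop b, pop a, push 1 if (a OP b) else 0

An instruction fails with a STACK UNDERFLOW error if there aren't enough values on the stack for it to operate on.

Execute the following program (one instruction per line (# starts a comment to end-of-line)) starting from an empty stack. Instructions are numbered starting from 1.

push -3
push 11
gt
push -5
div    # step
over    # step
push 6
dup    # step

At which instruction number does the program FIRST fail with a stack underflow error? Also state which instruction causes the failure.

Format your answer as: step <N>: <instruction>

Answer: step 6: over

Derivation:
Step 1 ('push -3'): stack = [-3], depth = 1
Step 2 ('push 11'): stack = [-3, 11], depth = 2
Step 3 ('gt'): stack = [0], depth = 1
Step 4 ('push -5'): stack = [0, -5], depth = 2
Step 5 ('div'): stack = [0], depth = 1
Step 6 ('over'): needs 2 value(s) but depth is 1 — STACK UNDERFLOW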